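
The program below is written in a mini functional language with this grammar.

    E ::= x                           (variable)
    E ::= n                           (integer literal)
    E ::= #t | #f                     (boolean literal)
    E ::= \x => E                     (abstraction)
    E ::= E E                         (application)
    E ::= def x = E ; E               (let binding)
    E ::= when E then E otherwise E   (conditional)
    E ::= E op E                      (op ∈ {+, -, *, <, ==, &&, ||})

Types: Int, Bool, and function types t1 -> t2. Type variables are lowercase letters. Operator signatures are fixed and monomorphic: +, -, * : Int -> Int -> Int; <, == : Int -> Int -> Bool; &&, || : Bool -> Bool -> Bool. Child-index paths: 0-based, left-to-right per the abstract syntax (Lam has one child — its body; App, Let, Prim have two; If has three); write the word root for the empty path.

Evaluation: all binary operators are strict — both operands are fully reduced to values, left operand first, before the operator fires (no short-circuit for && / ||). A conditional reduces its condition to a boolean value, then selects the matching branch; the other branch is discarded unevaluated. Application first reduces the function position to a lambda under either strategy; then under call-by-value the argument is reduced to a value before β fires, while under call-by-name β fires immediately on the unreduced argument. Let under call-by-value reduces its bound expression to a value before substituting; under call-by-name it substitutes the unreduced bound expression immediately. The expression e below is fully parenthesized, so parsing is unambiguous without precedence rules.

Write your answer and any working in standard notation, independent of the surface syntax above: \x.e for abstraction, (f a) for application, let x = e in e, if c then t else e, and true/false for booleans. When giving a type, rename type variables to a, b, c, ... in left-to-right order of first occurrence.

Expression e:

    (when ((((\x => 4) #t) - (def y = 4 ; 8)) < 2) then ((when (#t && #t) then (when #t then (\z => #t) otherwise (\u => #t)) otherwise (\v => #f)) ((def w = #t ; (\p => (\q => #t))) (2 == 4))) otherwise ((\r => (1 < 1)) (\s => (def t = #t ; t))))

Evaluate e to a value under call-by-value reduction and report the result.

Derivation:
step 0: (if ((((\x.4) true) - (let y = 4 in 8)) < 2) then ((if (true && true) then (if true then (\z.true) else (\u.true)) else (\v.false)) ((let w = true in (\p.(\q.true))) (2 == 4))) else ((\r.(1 < 1)) (\s.(let t = true in t))))
step 1: [beta@0.0.0] (if ((4 - (let y = 4 in 8)) < 2) then ((if (true && true) then (if true then (\z.true) else (\u.true)) else (\v.false)) ((let w = true in (\p.(\q.true))) (2 == 4))) else ((\r.(1 < 1)) (\s.(let t = true in t))))
step 2: [let@0.0.1] (if ((4 - 8) < 2) then ((if (true && true) then (if true then (\z.true) else (\u.true)) else (\v.false)) ((let w = true in (\p.(\q.true))) (2 == 4))) else ((\r.(1 < 1)) (\s.(let t = true in t))))
step 3: [delta@0.0] (if (-4 < 2) then ((if (true && true) then (if true then (\z.true) else (\u.true)) else (\v.false)) ((let w = true in (\p.(\q.true))) (2 == 4))) else ((\r.(1 < 1)) (\s.(let t = true in t))))
step 4: [delta@0] (if true then ((if (true && true) then (if true then (\z.true) else (\u.true)) else (\v.false)) ((let w = true in (\p.(\q.true))) (2 == 4))) else ((\r.(1 < 1)) (\s.(let t = true in t))))
step 5: [if@root] ((if (true && true) then (if true then (\z.true) else (\u.true)) else (\v.false)) ((let w = true in (\p.(\q.true))) (2 == 4)))
step 6: [delta@0.0] ((if true then (if true then (\z.true) else (\u.true)) else (\v.false)) ((let w = true in (\p.(\q.true))) (2 == 4)))
step 7: [if@0] ((if true then (\z.true) else (\u.true)) ((let w = true in (\p.(\q.true))) (2 == 4)))
step 8: [if@0] ((\z.true) ((let w = true in (\p.(\q.true))) (2 == 4)))
step 9: [let@1.0] ((\z.true) ((\p.(\q.true)) (2 == 4)))
step 10: [delta@1.1] ((\z.true) ((\p.(\q.true)) false))
step 11: [beta@1] ((\z.true) (\q.true))
step 12: [beta@root] true

Answer: true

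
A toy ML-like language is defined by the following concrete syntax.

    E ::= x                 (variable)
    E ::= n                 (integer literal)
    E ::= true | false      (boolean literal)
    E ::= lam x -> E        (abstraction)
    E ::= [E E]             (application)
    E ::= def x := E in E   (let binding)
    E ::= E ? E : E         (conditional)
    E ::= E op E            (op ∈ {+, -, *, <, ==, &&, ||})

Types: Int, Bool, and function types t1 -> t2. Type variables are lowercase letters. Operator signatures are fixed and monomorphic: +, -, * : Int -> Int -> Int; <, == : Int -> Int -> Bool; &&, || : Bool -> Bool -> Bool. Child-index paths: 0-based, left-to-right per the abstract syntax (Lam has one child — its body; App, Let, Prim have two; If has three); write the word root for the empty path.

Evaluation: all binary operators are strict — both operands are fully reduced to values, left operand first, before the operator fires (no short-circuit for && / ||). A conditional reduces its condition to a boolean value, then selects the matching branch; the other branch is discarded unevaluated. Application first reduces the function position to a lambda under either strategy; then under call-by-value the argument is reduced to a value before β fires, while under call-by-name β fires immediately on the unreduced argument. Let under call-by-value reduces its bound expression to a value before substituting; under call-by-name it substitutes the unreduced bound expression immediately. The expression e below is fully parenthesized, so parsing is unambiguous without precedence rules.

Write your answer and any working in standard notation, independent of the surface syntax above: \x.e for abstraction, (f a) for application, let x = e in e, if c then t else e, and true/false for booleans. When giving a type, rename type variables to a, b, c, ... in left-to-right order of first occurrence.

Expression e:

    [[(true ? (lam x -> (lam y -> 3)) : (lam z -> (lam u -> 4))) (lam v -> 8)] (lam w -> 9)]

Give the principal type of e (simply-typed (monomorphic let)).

Answer: Int

Working:
  unify Bool ~ Bool
\y._ : b -> Int
\x._ : a -> b -> Int
\u._ : d -> Int
\z._ : c -> d -> Int
  unify a -> b -> Int ~ c -> d -> Int
  unify a ~ c
  unify b -> Int ~ d -> Int
  unify b ~ d
  unify Int ~ Int
\v._ : e -> Int
  unify c -> d -> Int ~ (e -> Int) -> f
  unify c ~ e -> Int
  unify d -> Int ~ f
_ _ : d -> Int
\w._ : g -> Int
  unify d -> Int ~ (g -> Int) -> h
  unify d ~ g -> Int
  unify Int ~ h
_ _ : Int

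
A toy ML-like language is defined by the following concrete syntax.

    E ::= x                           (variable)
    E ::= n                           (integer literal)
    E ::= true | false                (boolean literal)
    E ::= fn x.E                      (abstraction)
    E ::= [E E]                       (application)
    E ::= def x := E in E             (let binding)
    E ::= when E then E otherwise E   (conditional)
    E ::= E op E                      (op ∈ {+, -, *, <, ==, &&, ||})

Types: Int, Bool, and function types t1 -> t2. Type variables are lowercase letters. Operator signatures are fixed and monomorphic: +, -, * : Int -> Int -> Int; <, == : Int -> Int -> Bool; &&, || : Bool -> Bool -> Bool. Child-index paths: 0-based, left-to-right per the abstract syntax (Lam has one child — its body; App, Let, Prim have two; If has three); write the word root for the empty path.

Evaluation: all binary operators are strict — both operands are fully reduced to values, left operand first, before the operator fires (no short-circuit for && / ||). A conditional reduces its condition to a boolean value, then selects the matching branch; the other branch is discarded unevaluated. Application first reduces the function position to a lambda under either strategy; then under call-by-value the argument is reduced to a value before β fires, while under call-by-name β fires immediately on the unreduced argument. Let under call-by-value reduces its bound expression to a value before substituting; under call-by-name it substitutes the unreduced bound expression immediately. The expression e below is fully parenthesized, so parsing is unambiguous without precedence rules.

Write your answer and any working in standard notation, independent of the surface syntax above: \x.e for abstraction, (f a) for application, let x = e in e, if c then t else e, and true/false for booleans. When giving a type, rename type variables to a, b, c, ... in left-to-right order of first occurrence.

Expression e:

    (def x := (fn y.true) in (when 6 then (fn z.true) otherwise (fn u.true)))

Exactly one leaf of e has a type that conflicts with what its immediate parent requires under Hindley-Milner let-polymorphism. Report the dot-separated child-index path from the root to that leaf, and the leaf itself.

Answer: 1.0 : 6

Working:
\y._ : a -> Bool
let x : forall. a -> Bool
  unify Int ~ Bool
  FAIL: mismatch Int ~ Bool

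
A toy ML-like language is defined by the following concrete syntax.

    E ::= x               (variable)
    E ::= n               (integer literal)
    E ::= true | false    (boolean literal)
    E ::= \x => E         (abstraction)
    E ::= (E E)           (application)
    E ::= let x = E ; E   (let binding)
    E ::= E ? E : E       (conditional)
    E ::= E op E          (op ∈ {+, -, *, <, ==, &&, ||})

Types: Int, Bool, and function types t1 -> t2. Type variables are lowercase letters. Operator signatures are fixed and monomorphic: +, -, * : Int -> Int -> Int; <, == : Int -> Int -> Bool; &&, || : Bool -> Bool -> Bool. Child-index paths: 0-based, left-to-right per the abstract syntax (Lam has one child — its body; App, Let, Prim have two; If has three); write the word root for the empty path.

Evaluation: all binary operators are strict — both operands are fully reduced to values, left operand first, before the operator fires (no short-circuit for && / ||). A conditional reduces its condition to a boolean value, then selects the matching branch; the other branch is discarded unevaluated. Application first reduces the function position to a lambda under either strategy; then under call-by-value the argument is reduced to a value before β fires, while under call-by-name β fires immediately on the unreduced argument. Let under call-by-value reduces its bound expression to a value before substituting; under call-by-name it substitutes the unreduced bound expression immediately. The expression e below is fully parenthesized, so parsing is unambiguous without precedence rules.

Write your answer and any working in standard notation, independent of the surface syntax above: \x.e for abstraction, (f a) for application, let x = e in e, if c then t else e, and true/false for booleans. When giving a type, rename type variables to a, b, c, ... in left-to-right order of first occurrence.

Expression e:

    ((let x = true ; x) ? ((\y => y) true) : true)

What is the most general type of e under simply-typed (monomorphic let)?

Answer: Bool

Trace:
let x : Bool
x : Bool
  unify Bool ~ Bool
y : a
\y._ : a -> a
  unify a -> a ~ Bool -> b
  unify a ~ Bool
  unify Bool ~ b
_ _ : Bool
  unify Bool ~ Bool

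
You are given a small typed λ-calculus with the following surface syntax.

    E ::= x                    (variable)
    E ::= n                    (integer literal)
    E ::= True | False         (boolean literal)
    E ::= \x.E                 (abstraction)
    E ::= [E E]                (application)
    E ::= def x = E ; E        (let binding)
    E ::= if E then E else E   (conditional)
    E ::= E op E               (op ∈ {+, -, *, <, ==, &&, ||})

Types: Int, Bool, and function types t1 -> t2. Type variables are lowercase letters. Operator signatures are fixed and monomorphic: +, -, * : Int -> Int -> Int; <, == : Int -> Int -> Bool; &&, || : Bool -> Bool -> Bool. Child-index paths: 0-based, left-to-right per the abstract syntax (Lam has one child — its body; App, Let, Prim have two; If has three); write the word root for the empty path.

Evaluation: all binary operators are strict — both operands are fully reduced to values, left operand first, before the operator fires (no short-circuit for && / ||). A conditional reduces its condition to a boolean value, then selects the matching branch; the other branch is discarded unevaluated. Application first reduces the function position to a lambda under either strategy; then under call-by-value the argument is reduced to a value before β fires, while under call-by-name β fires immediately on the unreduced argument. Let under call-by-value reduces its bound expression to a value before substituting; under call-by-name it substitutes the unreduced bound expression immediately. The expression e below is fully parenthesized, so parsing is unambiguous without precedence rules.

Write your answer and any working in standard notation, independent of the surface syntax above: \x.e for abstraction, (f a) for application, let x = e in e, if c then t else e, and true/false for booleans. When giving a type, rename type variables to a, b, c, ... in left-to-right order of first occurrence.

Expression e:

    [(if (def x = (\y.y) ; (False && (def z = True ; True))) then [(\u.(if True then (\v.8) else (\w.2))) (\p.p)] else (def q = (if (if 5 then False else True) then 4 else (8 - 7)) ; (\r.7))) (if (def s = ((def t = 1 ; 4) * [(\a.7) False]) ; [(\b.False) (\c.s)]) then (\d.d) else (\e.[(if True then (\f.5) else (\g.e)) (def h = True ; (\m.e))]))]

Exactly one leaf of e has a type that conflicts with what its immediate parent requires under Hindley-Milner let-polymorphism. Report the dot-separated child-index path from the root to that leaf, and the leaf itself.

Answer: 0.2.0.0.0 : 5

Trace:
y : a
\y._ : a -> a
let x : forall. a -> a
  unify Bool ~ Bool
let z : Bool
  unify Bool ~ Bool
  unify Bool ~ Bool
  unify Bool ~ Bool
\v._ : c -> Int
\w._ : d -> Int
  unify c -> Int ~ d -> Int
  unify c ~ d
  unify Int ~ Int
\u._ : b -> d -> Int
p : e
\p._ : e -> e
  unify b -> d -> Int ~ (e -> e) -> f
  unify b ~ e -> e
  unify d -> Int ~ f
_ _ : d -> Int
  unify Int ~ Bool
  FAIL: mismatch Int ~ Bool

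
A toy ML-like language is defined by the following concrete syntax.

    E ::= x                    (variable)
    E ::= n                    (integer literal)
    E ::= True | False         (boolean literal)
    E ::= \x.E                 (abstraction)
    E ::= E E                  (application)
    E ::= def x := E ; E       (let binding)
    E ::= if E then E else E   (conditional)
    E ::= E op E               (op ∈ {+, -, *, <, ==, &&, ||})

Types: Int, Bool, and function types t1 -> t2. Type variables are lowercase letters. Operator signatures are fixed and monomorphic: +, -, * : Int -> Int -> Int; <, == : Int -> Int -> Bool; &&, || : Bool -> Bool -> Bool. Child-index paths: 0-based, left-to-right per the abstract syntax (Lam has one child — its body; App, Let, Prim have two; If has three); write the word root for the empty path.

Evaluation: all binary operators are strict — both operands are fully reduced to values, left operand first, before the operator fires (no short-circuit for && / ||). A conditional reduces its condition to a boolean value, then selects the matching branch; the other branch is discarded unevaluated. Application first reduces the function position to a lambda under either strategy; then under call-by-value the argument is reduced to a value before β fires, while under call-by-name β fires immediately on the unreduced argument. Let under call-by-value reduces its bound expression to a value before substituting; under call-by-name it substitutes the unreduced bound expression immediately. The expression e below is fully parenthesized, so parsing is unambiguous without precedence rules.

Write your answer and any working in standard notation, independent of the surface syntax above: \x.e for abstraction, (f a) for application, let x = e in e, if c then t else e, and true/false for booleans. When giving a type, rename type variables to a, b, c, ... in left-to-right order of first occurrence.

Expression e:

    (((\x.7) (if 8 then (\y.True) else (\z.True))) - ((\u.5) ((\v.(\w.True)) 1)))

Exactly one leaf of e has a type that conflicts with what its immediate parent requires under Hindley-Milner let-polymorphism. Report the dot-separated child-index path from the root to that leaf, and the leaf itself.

Derivation:
\x._ : a -> Int
  unify Int ~ Bool
  FAIL: mismatch Int ~ Bool

Answer: 0.1.0 : 8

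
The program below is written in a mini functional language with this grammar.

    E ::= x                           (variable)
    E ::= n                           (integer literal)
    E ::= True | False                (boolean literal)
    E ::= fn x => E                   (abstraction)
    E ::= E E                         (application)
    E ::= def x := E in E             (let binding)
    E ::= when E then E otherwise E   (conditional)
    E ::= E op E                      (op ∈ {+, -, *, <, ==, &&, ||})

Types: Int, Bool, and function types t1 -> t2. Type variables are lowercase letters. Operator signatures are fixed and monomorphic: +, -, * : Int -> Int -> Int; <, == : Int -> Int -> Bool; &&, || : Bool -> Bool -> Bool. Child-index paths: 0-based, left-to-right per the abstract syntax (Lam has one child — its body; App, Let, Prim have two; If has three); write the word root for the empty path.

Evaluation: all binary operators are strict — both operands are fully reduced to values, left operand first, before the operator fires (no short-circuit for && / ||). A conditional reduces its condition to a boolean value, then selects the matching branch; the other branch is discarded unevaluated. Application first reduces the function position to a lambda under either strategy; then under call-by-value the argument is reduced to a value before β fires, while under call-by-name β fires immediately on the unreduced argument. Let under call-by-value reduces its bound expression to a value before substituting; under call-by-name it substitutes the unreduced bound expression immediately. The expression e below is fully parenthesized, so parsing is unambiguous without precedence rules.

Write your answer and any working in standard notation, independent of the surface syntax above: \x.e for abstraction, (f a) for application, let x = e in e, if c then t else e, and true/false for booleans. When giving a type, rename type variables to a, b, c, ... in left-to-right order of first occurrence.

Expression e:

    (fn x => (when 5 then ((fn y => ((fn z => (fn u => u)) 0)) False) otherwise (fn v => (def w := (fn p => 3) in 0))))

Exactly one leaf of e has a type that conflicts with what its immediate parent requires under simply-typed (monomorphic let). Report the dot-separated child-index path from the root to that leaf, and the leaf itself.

Answer: 0.0 : 5

Trace:
  unify Int ~ Bool
  FAIL: mismatch Int ~ Bool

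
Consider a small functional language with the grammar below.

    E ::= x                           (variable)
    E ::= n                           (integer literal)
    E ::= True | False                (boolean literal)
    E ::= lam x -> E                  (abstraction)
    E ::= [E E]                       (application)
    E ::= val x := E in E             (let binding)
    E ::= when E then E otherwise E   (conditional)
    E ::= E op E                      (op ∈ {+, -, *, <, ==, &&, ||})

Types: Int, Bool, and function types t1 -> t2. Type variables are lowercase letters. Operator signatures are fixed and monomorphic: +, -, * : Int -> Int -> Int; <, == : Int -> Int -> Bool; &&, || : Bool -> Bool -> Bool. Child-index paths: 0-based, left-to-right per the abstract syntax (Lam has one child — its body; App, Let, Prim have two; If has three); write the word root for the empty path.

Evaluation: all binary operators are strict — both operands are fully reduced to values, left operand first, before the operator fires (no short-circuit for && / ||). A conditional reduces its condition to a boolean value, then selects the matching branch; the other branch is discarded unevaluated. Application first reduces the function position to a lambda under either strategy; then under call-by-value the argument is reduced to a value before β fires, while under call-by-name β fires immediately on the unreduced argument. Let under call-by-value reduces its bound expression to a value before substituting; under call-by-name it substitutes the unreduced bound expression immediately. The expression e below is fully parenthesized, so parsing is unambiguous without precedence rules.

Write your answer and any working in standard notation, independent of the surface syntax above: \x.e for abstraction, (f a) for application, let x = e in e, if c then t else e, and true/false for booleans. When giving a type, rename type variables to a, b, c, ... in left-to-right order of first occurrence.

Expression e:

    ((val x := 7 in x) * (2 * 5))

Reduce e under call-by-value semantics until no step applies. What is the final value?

Answer: 70

Working:
step 0: ((let x = 7 in x) * (2 * 5))
step 1: [let@0] (7 * (2 * 5))
step 2: [delta@1] (7 * 10)
step 3: [delta@root] 70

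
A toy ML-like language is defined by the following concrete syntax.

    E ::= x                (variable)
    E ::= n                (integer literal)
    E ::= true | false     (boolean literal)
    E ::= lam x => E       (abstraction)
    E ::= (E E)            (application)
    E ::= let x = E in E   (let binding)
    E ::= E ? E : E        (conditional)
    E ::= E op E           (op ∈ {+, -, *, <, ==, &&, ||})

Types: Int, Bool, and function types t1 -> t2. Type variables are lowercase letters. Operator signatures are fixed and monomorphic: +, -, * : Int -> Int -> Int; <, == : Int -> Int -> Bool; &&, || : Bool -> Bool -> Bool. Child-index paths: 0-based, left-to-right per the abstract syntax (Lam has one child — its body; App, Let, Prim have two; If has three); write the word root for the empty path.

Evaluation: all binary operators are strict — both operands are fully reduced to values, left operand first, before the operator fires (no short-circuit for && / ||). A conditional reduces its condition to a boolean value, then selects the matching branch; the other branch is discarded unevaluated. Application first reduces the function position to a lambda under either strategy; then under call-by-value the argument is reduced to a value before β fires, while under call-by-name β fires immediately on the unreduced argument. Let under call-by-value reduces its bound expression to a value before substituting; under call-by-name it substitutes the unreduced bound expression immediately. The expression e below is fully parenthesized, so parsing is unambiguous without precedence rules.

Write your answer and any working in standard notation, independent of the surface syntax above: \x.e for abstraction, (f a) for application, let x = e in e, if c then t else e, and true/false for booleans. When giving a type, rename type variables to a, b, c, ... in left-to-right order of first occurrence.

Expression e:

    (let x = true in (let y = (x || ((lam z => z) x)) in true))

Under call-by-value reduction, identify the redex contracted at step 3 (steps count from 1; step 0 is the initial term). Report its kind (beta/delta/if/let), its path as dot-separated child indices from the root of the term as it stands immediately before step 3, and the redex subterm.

Trace:
step 0: (let x = true in (let y = (x || ((\z.z) x)) in true))
step 1: [let@root] (let y = (true || ((\z.z) true)) in true)
step 2: [beta@0.1] (let y = (true || true) in true)
step 3: [delta@0] (let y = true in true)

Answer: delta at 0 : (true || true)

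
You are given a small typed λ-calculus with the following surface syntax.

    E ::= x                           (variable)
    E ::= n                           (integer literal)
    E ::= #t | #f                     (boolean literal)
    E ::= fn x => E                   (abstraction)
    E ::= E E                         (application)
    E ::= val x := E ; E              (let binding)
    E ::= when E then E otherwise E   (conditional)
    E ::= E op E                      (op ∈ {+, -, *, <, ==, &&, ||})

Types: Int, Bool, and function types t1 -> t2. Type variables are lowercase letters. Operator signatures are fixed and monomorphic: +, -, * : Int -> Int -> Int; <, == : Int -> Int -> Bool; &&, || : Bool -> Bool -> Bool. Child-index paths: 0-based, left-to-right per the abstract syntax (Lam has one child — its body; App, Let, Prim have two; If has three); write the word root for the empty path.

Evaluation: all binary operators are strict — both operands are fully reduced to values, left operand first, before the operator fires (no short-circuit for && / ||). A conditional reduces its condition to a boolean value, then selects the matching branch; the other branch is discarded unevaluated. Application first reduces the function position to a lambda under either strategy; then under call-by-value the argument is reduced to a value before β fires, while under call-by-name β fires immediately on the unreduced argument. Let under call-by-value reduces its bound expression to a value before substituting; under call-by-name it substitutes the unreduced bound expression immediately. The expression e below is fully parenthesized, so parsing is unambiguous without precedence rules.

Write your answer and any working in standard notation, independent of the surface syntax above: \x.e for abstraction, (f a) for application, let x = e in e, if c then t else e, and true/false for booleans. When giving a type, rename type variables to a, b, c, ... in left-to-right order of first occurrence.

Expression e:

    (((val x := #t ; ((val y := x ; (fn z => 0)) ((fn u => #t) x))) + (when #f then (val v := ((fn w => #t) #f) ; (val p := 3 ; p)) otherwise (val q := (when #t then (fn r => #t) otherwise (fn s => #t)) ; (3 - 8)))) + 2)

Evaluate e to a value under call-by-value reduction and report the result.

Trace:
step 0: (((let x = true in ((let y = x in (\z.0)) ((\u.true) x))) + (if false then (let v = ((\w.true) false) in (let p = 3 in p)) else (let q = (if true then (\r.true) else (\s.true)) in (3 - 8)))) + 2)
step 1: [let@0.0] ((((let y = true in (\z.0)) ((\u.true) true)) + (if false then (let v = ((\w.true) false) in (let p = 3 in p)) else (let q = (if true then (\r.true) else (\s.true)) in (3 - 8)))) + 2)
step 2: [let@0.0.0] ((((\z.0) ((\u.true) true)) + (if false then (let v = ((\w.true) false) in (let p = 3 in p)) else (let q = (if true then (\r.true) else (\s.true)) in (3 - 8)))) + 2)
step 3: [beta@0.0.1] ((((\z.0) true) + (if false then (let v = ((\w.true) false) in (let p = 3 in p)) else (let q = (if true then (\r.true) else (\s.true)) in (3 - 8)))) + 2)
step 4: [beta@0.0] ((0 + (if false then (let v = ((\w.true) false) in (let p = 3 in p)) else (let q = (if true then (\r.true) else (\s.true)) in (3 - 8)))) + 2)
step 5: [if@0.1] ((0 + (let q = (if true then (\r.true) else (\s.true)) in (3 - 8))) + 2)
step 6: [if@0.1.0] ((0 + (let q = (\r.true) in (3 - 8))) + 2)
step 7: [let@0.1] ((0 + (3 - 8)) + 2)
step 8: [delta@0.1] ((0 + -5) + 2)
step 9: [delta@0] (-5 + 2)
step 10: [delta@root] -3

Answer: -3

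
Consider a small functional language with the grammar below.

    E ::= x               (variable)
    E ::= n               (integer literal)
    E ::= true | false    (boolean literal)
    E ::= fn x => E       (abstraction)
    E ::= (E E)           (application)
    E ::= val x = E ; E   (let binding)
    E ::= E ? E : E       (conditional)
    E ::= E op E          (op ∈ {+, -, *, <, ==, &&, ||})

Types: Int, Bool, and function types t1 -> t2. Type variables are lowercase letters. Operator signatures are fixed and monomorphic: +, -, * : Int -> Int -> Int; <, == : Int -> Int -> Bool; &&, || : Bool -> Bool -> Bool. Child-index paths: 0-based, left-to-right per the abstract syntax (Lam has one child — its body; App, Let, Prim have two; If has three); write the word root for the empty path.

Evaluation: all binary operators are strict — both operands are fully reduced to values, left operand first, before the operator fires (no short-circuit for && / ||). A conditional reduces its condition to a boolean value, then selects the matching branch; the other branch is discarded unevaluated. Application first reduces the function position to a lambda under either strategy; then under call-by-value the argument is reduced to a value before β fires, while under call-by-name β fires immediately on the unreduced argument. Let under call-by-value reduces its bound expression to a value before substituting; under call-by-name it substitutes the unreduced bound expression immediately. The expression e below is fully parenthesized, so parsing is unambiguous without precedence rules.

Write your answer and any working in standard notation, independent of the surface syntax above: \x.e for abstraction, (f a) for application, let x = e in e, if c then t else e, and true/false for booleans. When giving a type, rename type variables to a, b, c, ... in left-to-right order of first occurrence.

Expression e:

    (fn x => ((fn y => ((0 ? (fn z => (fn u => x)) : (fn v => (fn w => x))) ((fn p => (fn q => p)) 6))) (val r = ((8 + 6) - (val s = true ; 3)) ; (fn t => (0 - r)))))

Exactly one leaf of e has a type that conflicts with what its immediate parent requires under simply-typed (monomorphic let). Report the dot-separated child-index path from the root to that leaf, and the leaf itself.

Answer: 0.0.0.0.0 : 0

Working:
  unify Int ~ Bool
  FAIL: mismatch Int ~ Bool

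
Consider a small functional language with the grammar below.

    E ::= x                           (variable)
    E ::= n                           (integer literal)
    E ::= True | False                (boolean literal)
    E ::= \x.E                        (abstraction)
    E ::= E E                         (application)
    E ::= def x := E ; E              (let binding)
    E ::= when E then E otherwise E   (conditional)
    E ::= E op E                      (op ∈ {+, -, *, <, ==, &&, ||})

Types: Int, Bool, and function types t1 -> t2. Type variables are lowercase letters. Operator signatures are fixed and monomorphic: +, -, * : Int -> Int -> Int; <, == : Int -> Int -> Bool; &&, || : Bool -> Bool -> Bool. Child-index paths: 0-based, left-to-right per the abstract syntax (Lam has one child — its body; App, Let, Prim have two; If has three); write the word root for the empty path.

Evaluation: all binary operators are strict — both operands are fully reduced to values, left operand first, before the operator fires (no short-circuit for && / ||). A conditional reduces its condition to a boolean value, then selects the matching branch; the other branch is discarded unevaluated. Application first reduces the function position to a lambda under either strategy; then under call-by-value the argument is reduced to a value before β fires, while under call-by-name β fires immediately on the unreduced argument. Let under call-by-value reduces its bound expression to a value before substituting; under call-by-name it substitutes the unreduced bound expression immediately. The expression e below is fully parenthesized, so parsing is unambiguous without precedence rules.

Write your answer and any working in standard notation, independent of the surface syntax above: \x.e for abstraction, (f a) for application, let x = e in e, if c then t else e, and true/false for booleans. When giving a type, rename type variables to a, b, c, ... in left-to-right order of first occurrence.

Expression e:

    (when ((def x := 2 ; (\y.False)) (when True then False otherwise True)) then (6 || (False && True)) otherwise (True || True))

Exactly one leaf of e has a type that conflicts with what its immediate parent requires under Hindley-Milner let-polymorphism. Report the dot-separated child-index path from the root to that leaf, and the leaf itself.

Answer: 1.0 : 6

Working:
let x : Int
\y._ : a -> Bool
  unify Bool ~ Bool
  unify Bool ~ Bool
  unify a -> Bool ~ Bool -> b
  unify a ~ Bool
  unify Bool ~ b
_ _ : Bool
  unify Bool ~ Bool
  unify Int ~ Bool
  FAIL: mismatch Int ~ Bool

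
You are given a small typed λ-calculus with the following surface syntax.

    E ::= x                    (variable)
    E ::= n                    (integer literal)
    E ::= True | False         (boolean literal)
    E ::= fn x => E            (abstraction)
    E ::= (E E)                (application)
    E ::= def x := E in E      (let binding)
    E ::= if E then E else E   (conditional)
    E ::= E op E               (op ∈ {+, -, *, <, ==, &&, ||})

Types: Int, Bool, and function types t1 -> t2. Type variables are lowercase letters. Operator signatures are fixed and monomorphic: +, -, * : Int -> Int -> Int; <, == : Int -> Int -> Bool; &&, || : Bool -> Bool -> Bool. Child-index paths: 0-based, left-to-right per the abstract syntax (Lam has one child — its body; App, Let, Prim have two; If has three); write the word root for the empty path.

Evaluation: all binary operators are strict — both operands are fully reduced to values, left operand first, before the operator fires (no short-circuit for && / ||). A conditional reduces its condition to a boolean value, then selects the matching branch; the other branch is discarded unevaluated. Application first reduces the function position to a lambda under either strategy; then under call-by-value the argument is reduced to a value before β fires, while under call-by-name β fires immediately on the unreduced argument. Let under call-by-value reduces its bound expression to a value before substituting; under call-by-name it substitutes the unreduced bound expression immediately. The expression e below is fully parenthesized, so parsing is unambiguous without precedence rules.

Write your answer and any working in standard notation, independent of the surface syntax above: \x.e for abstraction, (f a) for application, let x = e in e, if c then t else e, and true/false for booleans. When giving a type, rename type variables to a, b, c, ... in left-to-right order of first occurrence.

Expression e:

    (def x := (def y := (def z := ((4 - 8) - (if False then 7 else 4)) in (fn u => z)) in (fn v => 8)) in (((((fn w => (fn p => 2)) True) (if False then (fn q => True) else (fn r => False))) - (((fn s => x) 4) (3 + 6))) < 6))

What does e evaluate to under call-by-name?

Answer: true

Trace:
step 0: (let x = (let y = (let z = ((4 - 8) - (if false then 7 else 4)) in (\u.z)) in (\v.8)) in (((((\w.(\p.2)) true) (if false then (\q.true) else (\r.false))) - (((\s.x) 4) (3 + 6))) < 6))
step 1: [let@root] (((((\w.(\p.2)) true) (if false then (\q.true) else (\r.false))) - (((\s.(let y = (let z = ((4 - 8) - (if false then 7 else 4)) in (\u.z)) in (\v.8))) 4) (3 + 6))) < 6)
step 2: [beta@0.0.0] ((((\p.2) (if false then (\q.true) else (\r.false))) - (((\s.(let y = (let z = ((4 - 8) - (if false then 7 else 4)) in (\u.z)) in (\v.8))) 4) (3 + 6))) < 6)
step 3: [beta@0.0] ((2 - (((\s.(let y = (let z = ((4 - 8) - (if false then 7 else 4)) in (\u.z)) in (\v.8))) 4) (3 + 6))) < 6)
step 4: [beta@0.1.0] ((2 - ((let y = (let z = ((4 - 8) - (if false then 7 else 4)) in (\u.z)) in (\v.8)) (3 + 6))) < 6)
step 5: [let@0.1.0] ((2 - ((\v.8) (3 + 6))) < 6)
step 6: [beta@0.1] ((2 - 8) < 6)
step 7: [delta@0] (-6 < 6)
step 8: [delta@root] true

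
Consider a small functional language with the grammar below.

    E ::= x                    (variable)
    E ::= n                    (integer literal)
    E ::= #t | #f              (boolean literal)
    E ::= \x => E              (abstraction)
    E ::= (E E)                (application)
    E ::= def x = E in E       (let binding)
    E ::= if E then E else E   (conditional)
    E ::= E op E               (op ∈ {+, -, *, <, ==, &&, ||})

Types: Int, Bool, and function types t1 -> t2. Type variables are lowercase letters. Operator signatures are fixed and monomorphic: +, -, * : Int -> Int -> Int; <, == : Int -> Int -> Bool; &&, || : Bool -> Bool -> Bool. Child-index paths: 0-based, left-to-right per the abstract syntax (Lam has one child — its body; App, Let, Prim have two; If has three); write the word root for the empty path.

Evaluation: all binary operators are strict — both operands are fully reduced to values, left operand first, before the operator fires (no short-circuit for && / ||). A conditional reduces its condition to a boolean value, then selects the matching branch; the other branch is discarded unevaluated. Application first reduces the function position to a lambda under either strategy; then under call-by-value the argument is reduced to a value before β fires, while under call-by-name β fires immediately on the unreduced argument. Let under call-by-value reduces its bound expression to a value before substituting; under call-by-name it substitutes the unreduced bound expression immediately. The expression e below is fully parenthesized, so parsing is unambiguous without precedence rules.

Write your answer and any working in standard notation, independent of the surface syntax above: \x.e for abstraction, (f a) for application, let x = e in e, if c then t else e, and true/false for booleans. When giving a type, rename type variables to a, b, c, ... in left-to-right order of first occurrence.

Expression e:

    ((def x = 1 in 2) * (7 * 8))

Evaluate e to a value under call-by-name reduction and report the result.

Derivation:
step 0: ((let x = 1 in 2) * (7 * 8))
step 1: [let@0] (2 * (7 * 8))
step 2: [delta@1] (2 * 56)
step 3: [delta@root] 112

Answer: 112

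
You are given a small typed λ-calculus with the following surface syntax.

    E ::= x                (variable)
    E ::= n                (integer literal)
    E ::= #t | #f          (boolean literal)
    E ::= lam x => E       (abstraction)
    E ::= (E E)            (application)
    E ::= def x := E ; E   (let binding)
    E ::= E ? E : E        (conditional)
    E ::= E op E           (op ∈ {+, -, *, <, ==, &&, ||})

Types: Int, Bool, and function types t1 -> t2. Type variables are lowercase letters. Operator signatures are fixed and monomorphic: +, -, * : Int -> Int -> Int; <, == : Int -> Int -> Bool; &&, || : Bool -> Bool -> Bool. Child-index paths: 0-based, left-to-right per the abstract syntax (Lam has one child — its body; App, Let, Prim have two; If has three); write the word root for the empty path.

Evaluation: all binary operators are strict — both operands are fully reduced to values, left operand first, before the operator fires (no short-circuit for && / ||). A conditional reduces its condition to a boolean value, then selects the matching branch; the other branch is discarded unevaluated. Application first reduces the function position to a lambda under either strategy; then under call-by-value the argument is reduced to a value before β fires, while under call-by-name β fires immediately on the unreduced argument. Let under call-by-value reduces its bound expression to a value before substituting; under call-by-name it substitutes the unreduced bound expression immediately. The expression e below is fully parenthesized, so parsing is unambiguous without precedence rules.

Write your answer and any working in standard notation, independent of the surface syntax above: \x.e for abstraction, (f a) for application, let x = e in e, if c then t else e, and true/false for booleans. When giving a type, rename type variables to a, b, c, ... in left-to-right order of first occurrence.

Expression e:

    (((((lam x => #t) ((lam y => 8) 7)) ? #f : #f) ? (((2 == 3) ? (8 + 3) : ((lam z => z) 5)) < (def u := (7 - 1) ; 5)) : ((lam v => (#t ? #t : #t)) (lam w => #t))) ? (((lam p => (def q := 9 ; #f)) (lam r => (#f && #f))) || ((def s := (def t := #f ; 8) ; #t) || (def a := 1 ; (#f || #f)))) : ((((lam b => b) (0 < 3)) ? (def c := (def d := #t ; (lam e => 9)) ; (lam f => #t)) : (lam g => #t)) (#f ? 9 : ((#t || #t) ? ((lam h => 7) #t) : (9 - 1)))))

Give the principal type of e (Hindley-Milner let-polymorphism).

Answer: Bool

Derivation:
\x._ : a -> Bool
\y._ : b -> Int
  unify b -> Int ~ Int -> c
  unify b ~ Int
  unify Int ~ c
_ _ : Int
  unify a -> Bool ~ Int -> d
  unify a ~ Int
  unify Bool ~ d
_ _ : Bool
  unify Bool ~ Bool
  unify Bool ~ Bool
  unify Bool ~ Bool
  unify Int ~ Int
  unify Int ~ Int
  unify Bool ~ Bool
  unify Int ~ Int
  unify Int ~ Int
z : e
\z._ : e -> e
  unify e -> e ~ Int -> f
  unify e ~ Int
  unify Int ~ f
_ _ : Int
  unify Int ~ Int
  unify Int ~ Int
  unify Int ~ Int
  unify Int ~ Int
let u : Int
  unify Int ~ Int
  unify Bool ~ Bool
  unify Bool ~ Bool
\v._ : g -> Bool
\w._ : h -> Bool
  unify g -> Bool ~ (h -> Bool) -> i
  unify g ~ h -> Bool
  unify Bool ~ i
_ _ : Bool
  unify Bool ~ Bool
  unify Bool ~ Bool
let q : Int
\p._ : j -> Bool
  unify Bool ~ Bool
  unify Bool ~ Bool
\r._ : k -> Bool
  unify j -> Bool ~ (k -> Bool) -> l
  unify j ~ k -> Bool
  unify Bool ~ l
_ _ : Bool
  unify Bool ~ Bool
let t : Bool
let s : Int
  unify Bool ~ Bool
let a : Int
  unify Bool ~ Bool
  unify Bool ~ Bool
  unify Bool ~ Bool
  unify Bool ~ Bool
b : m
\b._ : m -> m
  unify Int ~ Int
  unify Int ~ Int
  unify m -> m ~ Bool -> n
  unify m ~ Bool
  unify Bool ~ n
_ _ : Bool
  unify Bool ~ Bool
let d : Bool
\e._ : o -> Int
let c : forall. o -> Int
\f._ : p -> Bool
\g._ : q -> Bool
  unify p -> Bool ~ q -> Bool
  unify p ~ q
  unify Bool ~ Bool
  unify Bool ~ Bool
  unify Bool ~ Bool
  unify Bool ~ Bool
  unify Bool ~ Bool
\h._ : r -> Int
  unify r -> Int ~ Bool -> s
  unify r ~ Bool
  unify Int ~ s
_ _ : Int
  unify Int ~ Int
  unify Int ~ Int
  unify Int ~ Int
  unify Int ~ Int
  unify q -> Bool ~ Int -> t
  unify q ~ Int
  unify Bool ~ t
_ _ : Bool
  unify Bool ~ Bool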